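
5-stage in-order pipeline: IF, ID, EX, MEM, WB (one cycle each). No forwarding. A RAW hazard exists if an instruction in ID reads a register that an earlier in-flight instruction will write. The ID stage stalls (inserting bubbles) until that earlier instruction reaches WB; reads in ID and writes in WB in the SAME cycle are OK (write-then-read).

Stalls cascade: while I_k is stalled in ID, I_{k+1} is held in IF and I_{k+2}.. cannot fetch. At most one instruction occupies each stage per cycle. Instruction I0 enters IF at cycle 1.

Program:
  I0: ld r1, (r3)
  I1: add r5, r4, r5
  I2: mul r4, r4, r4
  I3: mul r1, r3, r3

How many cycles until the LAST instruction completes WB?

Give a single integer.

Answer: 8

Derivation:
I0 ld r1 <- r3: IF@1 ID@2 stall=0 (-) EX@3 MEM@4 WB@5
I1 add r5 <- r4,r5: IF@2 ID@3 stall=0 (-) EX@4 MEM@5 WB@6
I2 mul r4 <- r4,r4: IF@3 ID@4 stall=0 (-) EX@5 MEM@6 WB@7
I3 mul r1 <- r3,r3: IF@4 ID@5 stall=0 (-) EX@6 MEM@7 WB@8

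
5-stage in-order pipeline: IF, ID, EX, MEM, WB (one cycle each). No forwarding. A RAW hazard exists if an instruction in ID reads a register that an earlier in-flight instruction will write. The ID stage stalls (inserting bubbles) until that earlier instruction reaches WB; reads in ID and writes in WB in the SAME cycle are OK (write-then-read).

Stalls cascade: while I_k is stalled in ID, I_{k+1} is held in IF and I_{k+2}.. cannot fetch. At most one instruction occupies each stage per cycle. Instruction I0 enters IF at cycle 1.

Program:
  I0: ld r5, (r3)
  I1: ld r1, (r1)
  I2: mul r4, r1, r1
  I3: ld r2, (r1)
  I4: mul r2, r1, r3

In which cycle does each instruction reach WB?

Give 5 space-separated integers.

Answer: 5 6 9 10 11

Derivation:
I0 ld r5 <- r3: IF@1 ID@2 stall=0 (-) EX@3 MEM@4 WB@5
I1 ld r1 <- r1: IF@2 ID@3 stall=0 (-) EX@4 MEM@5 WB@6
I2 mul r4 <- r1,r1: IF@3 ID@4 stall=2 (RAW on I1.r1 (WB@6)) EX@7 MEM@8 WB@9
I3 ld r2 <- r1: IF@4 ID@7 stall=0 (-) EX@8 MEM@9 WB@10
I4 mul r2 <- r1,r3: IF@7 ID@8 stall=0 (-) EX@9 MEM@10 WB@11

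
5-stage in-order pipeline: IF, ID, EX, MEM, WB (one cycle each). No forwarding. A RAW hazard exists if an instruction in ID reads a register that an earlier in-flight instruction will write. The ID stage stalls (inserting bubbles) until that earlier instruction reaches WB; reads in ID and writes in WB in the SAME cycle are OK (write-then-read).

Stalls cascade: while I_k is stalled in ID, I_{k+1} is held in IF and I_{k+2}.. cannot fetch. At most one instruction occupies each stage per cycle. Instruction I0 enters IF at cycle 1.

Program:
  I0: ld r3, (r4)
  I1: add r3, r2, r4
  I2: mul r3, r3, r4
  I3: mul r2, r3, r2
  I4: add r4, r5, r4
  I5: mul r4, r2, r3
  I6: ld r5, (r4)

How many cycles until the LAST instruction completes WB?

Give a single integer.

I0 ld r3 <- r4: IF@1 ID@2 stall=0 (-) EX@3 MEM@4 WB@5
I1 add r3 <- r2,r4: IF@2 ID@3 stall=0 (-) EX@4 MEM@5 WB@6
I2 mul r3 <- r3,r4: IF@3 ID@4 stall=2 (RAW on I1.r3 (WB@6)) EX@7 MEM@8 WB@9
I3 mul r2 <- r3,r2: IF@4 ID@7 stall=2 (RAW on I2.r3 (WB@9)) EX@10 MEM@11 WB@12
I4 add r4 <- r5,r4: IF@7 ID@10 stall=0 (-) EX@11 MEM@12 WB@13
I5 mul r4 <- r2,r3: IF@10 ID@11 stall=1 (RAW on I3.r2 (WB@12)) EX@13 MEM@14 WB@15
I6 ld r5 <- r4: IF@11 ID@13 stall=2 (RAW on I5.r4 (WB@15)) EX@16 MEM@17 WB@18

Answer: 18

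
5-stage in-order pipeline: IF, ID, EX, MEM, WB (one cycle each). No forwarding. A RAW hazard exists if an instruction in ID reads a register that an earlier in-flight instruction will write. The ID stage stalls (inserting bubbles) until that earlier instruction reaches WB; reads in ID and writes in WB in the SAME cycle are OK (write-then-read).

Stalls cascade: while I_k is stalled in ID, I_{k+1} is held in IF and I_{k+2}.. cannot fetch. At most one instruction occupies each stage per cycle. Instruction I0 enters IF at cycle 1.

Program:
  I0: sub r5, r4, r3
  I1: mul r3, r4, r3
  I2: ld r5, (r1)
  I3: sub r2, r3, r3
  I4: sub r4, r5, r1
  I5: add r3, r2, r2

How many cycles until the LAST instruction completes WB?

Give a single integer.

I0 sub r5 <- r4,r3: IF@1 ID@2 stall=0 (-) EX@3 MEM@4 WB@5
I1 mul r3 <- r4,r3: IF@2 ID@3 stall=0 (-) EX@4 MEM@5 WB@6
I2 ld r5 <- r1: IF@3 ID@4 stall=0 (-) EX@5 MEM@6 WB@7
I3 sub r2 <- r3,r3: IF@4 ID@5 stall=1 (RAW on I1.r3 (WB@6)) EX@7 MEM@8 WB@9
I4 sub r4 <- r5,r1: IF@5 ID@7 stall=0 (-) EX@8 MEM@9 WB@10
I5 add r3 <- r2,r2: IF@7 ID@8 stall=1 (RAW on I3.r2 (WB@9)) EX@10 MEM@11 WB@12

Answer: 12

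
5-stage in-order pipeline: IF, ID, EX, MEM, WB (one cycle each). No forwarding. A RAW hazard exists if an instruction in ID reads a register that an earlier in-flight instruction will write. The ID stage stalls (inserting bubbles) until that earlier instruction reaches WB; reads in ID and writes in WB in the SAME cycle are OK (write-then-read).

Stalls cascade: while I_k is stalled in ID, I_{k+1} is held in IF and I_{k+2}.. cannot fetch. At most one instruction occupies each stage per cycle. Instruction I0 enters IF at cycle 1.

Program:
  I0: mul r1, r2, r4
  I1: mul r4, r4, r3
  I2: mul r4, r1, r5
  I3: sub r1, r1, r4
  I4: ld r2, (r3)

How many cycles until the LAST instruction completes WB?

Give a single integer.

Answer: 12

Derivation:
I0 mul r1 <- r2,r4: IF@1 ID@2 stall=0 (-) EX@3 MEM@4 WB@5
I1 mul r4 <- r4,r3: IF@2 ID@3 stall=0 (-) EX@4 MEM@5 WB@6
I2 mul r4 <- r1,r5: IF@3 ID@4 stall=1 (RAW on I0.r1 (WB@5)) EX@6 MEM@7 WB@8
I3 sub r1 <- r1,r4: IF@4 ID@6 stall=2 (RAW on I2.r4 (WB@8)) EX@9 MEM@10 WB@11
I4 ld r2 <- r3: IF@6 ID@9 stall=0 (-) EX@10 MEM@11 WB@12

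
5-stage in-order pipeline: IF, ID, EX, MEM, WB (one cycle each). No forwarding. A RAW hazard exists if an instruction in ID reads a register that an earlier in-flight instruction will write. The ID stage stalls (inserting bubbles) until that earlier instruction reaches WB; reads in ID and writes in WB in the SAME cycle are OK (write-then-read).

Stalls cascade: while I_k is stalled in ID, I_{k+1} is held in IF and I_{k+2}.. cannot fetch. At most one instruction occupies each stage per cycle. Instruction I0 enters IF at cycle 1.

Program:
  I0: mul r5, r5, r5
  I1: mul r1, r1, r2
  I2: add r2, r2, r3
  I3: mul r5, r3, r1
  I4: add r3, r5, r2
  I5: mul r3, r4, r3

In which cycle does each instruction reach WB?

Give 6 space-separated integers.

Answer: 5 6 7 9 12 15

Derivation:
I0 mul r5 <- r5,r5: IF@1 ID@2 stall=0 (-) EX@3 MEM@4 WB@5
I1 mul r1 <- r1,r2: IF@2 ID@3 stall=0 (-) EX@4 MEM@5 WB@6
I2 add r2 <- r2,r3: IF@3 ID@4 stall=0 (-) EX@5 MEM@6 WB@7
I3 mul r5 <- r3,r1: IF@4 ID@5 stall=1 (RAW on I1.r1 (WB@6)) EX@7 MEM@8 WB@9
I4 add r3 <- r5,r2: IF@5 ID@7 stall=2 (RAW on I3.r5 (WB@9)) EX@10 MEM@11 WB@12
I5 mul r3 <- r4,r3: IF@7 ID@10 stall=2 (RAW on I4.r3 (WB@12)) EX@13 MEM@14 WB@15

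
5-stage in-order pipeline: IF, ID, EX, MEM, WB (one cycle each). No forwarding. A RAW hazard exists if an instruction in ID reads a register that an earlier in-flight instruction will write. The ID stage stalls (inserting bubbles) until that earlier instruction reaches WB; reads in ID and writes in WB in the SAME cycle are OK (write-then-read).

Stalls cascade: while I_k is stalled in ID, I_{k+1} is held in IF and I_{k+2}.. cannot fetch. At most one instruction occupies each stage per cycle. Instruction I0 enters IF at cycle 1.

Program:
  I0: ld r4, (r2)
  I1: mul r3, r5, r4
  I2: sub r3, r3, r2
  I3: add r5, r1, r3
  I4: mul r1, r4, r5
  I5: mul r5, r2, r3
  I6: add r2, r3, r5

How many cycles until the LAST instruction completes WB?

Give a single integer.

I0 ld r4 <- r2: IF@1 ID@2 stall=0 (-) EX@3 MEM@4 WB@5
I1 mul r3 <- r5,r4: IF@2 ID@3 stall=2 (RAW on I0.r4 (WB@5)) EX@6 MEM@7 WB@8
I2 sub r3 <- r3,r2: IF@3 ID@6 stall=2 (RAW on I1.r3 (WB@8)) EX@9 MEM@10 WB@11
I3 add r5 <- r1,r3: IF@6 ID@9 stall=2 (RAW on I2.r3 (WB@11)) EX@12 MEM@13 WB@14
I4 mul r1 <- r4,r5: IF@9 ID@12 stall=2 (RAW on I3.r5 (WB@14)) EX@15 MEM@16 WB@17
I5 mul r5 <- r2,r3: IF@12 ID@15 stall=0 (-) EX@16 MEM@17 WB@18
I6 add r2 <- r3,r5: IF@15 ID@16 stall=2 (RAW on I5.r5 (WB@18)) EX@19 MEM@20 WB@21

Answer: 21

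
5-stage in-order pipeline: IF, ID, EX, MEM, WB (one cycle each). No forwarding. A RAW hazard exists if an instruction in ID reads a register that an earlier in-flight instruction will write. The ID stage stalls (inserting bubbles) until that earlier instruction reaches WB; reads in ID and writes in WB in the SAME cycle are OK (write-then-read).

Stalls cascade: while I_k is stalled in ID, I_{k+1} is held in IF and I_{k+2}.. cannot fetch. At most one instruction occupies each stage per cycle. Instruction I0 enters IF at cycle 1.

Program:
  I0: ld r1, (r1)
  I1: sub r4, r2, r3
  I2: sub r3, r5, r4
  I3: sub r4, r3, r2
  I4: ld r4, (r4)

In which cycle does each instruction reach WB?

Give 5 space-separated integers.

I0 ld r1 <- r1: IF@1 ID@2 stall=0 (-) EX@3 MEM@4 WB@5
I1 sub r4 <- r2,r3: IF@2 ID@3 stall=0 (-) EX@4 MEM@5 WB@6
I2 sub r3 <- r5,r4: IF@3 ID@4 stall=2 (RAW on I1.r4 (WB@6)) EX@7 MEM@8 WB@9
I3 sub r4 <- r3,r2: IF@4 ID@7 stall=2 (RAW on I2.r3 (WB@9)) EX@10 MEM@11 WB@12
I4 ld r4 <- r4: IF@7 ID@10 stall=2 (RAW on I3.r4 (WB@12)) EX@13 MEM@14 WB@15

Answer: 5 6 9 12 15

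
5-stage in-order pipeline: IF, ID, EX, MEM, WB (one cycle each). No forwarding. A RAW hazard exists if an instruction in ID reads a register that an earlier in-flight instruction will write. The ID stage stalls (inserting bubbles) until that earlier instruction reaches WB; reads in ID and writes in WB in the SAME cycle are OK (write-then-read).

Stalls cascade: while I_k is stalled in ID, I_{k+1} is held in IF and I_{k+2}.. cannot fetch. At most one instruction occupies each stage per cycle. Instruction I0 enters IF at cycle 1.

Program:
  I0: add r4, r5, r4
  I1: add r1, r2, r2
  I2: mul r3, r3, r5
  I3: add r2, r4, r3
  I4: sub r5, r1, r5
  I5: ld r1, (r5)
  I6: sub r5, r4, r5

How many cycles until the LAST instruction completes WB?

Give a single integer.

Answer: 15

Derivation:
I0 add r4 <- r5,r4: IF@1 ID@2 stall=0 (-) EX@3 MEM@4 WB@5
I1 add r1 <- r2,r2: IF@2 ID@3 stall=0 (-) EX@4 MEM@5 WB@6
I2 mul r3 <- r3,r5: IF@3 ID@4 stall=0 (-) EX@5 MEM@6 WB@7
I3 add r2 <- r4,r3: IF@4 ID@5 stall=2 (RAW on I2.r3 (WB@7)) EX@8 MEM@9 WB@10
I4 sub r5 <- r1,r5: IF@5 ID@8 stall=0 (-) EX@9 MEM@10 WB@11
I5 ld r1 <- r5: IF@8 ID@9 stall=2 (RAW on I4.r5 (WB@11)) EX@12 MEM@13 WB@14
I6 sub r5 <- r4,r5: IF@9 ID@12 stall=0 (-) EX@13 MEM@14 WB@15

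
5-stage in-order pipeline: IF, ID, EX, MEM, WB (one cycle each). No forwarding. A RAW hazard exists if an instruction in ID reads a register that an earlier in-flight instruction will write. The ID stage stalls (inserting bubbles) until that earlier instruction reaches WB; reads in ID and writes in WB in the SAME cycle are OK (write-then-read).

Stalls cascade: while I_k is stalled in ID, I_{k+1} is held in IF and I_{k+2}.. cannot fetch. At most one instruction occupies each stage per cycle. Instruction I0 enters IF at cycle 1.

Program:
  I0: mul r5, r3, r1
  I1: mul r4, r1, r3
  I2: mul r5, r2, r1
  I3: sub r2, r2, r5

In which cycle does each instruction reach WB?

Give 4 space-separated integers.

I0 mul r5 <- r3,r1: IF@1 ID@2 stall=0 (-) EX@3 MEM@4 WB@5
I1 mul r4 <- r1,r3: IF@2 ID@3 stall=0 (-) EX@4 MEM@5 WB@6
I2 mul r5 <- r2,r1: IF@3 ID@4 stall=0 (-) EX@5 MEM@6 WB@7
I3 sub r2 <- r2,r5: IF@4 ID@5 stall=2 (RAW on I2.r5 (WB@7)) EX@8 MEM@9 WB@10

Answer: 5 6 7 10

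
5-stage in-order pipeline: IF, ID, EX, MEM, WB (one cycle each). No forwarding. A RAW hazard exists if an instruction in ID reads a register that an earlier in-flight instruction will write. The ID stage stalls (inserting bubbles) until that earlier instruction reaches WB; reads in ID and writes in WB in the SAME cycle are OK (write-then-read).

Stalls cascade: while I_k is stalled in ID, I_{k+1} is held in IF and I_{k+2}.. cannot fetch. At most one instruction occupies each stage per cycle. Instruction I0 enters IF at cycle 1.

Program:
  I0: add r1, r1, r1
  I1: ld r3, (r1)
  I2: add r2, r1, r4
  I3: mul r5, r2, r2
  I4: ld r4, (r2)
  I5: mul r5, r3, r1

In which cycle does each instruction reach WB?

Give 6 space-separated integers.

Answer: 5 8 9 12 13 14

Derivation:
I0 add r1 <- r1,r1: IF@1 ID@2 stall=0 (-) EX@3 MEM@4 WB@5
I1 ld r3 <- r1: IF@2 ID@3 stall=2 (RAW on I0.r1 (WB@5)) EX@6 MEM@7 WB@8
I2 add r2 <- r1,r4: IF@3 ID@6 stall=0 (-) EX@7 MEM@8 WB@9
I3 mul r5 <- r2,r2: IF@6 ID@7 stall=2 (RAW on I2.r2 (WB@9)) EX@10 MEM@11 WB@12
I4 ld r4 <- r2: IF@7 ID@10 stall=0 (-) EX@11 MEM@12 WB@13
I5 mul r5 <- r3,r1: IF@10 ID@11 stall=0 (-) EX@12 MEM@13 WB@14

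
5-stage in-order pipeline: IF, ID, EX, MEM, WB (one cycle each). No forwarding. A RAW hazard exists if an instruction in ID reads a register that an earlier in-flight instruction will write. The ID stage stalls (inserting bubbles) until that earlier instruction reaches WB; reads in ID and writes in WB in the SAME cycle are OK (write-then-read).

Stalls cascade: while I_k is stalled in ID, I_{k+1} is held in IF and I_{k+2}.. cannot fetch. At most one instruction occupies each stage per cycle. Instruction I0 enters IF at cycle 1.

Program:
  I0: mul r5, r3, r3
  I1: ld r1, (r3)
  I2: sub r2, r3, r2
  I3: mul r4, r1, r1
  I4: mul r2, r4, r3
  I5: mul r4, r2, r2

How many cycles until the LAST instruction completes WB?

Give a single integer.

I0 mul r5 <- r3,r3: IF@1 ID@2 stall=0 (-) EX@3 MEM@4 WB@5
I1 ld r1 <- r3: IF@2 ID@3 stall=0 (-) EX@4 MEM@5 WB@6
I2 sub r2 <- r3,r2: IF@3 ID@4 stall=0 (-) EX@5 MEM@6 WB@7
I3 mul r4 <- r1,r1: IF@4 ID@5 stall=1 (RAW on I1.r1 (WB@6)) EX@7 MEM@8 WB@9
I4 mul r2 <- r4,r3: IF@5 ID@7 stall=2 (RAW on I3.r4 (WB@9)) EX@10 MEM@11 WB@12
I5 mul r4 <- r2,r2: IF@7 ID@10 stall=2 (RAW on I4.r2 (WB@12)) EX@13 MEM@14 WB@15

Answer: 15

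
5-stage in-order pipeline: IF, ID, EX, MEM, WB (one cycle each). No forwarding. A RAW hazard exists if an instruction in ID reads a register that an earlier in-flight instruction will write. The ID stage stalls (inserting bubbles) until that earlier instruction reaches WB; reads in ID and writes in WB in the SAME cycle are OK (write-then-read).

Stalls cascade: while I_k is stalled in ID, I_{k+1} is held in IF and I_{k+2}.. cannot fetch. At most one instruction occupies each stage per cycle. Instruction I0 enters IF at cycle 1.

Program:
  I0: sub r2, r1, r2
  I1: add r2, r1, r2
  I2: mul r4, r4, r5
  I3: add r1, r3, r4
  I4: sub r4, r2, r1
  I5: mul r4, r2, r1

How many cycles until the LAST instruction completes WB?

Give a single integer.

Answer: 16

Derivation:
I0 sub r2 <- r1,r2: IF@1 ID@2 stall=0 (-) EX@3 MEM@4 WB@5
I1 add r2 <- r1,r2: IF@2 ID@3 stall=2 (RAW on I0.r2 (WB@5)) EX@6 MEM@7 WB@8
I2 mul r4 <- r4,r5: IF@3 ID@6 stall=0 (-) EX@7 MEM@8 WB@9
I3 add r1 <- r3,r4: IF@6 ID@7 stall=2 (RAW on I2.r4 (WB@9)) EX@10 MEM@11 WB@12
I4 sub r4 <- r2,r1: IF@7 ID@10 stall=2 (RAW on I3.r1 (WB@12)) EX@13 MEM@14 WB@15
I5 mul r4 <- r2,r1: IF@10 ID@13 stall=0 (-) EX@14 MEM@15 WB@16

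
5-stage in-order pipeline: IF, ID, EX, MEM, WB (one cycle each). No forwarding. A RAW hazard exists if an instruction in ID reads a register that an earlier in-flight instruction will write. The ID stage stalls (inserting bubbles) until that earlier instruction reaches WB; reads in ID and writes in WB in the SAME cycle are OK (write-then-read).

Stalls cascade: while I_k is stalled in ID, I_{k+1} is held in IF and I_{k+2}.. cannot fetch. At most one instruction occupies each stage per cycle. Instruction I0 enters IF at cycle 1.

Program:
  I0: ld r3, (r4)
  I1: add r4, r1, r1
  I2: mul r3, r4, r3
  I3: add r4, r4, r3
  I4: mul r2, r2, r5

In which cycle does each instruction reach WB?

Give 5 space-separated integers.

I0 ld r3 <- r4: IF@1 ID@2 stall=0 (-) EX@3 MEM@4 WB@5
I1 add r4 <- r1,r1: IF@2 ID@3 stall=0 (-) EX@4 MEM@5 WB@6
I2 mul r3 <- r4,r3: IF@3 ID@4 stall=2 (RAW on I1.r4 (WB@6)) EX@7 MEM@8 WB@9
I3 add r4 <- r4,r3: IF@4 ID@7 stall=2 (RAW on I2.r3 (WB@9)) EX@10 MEM@11 WB@12
I4 mul r2 <- r2,r5: IF@7 ID@10 stall=0 (-) EX@11 MEM@12 WB@13

Answer: 5 6 9 12 13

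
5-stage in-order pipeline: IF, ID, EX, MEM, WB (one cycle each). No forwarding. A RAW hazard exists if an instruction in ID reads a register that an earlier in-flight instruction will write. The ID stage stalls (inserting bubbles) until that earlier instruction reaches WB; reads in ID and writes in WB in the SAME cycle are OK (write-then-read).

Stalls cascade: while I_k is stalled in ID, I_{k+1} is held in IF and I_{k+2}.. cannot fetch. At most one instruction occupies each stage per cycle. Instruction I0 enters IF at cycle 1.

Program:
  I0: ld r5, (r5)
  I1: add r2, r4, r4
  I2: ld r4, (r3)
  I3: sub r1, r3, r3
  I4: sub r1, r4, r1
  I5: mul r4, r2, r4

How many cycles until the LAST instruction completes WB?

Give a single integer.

I0 ld r5 <- r5: IF@1 ID@2 stall=0 (-) EX@3 MEM@4 WB@5
I1 add r2 <- r4,r4: IF@2 ID@3 stall=0 (-) EX@4 MEM@5 WB@6
I2 ld r4 <- r3: IF@3 ID@4 stall=0 (-) EX@5 MEM@6 WB@7
I3 sub r1 <- r3,r3: IF@4 ID@5 stall=0 (-) EX@6 MEM@7 WB@8
I4 sub r1 <- r4,r1: IF@5 ID@6 stall=2 (RAW on I3.r1 (WB@8)) EX@9 MEM@10 WB@11
I5 mul r4 <- r2,r4: IF@6 ID@9 stall=0 (-) EX@10 MEM@11 WB@12

Answer: 12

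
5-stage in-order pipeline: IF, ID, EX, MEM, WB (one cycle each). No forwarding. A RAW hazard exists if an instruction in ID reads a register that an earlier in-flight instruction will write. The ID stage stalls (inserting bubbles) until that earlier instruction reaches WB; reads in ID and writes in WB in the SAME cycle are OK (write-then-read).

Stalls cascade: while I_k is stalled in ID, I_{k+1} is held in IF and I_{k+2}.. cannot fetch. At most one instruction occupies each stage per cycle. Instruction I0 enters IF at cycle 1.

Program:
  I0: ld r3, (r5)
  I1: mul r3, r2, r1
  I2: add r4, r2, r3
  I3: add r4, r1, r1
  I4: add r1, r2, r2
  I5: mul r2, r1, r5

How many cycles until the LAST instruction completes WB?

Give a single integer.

I0 ld r3 <- r5: IF@1 ID@2 stall=0 (-) EX@3 MEM@4 WB@5
I1 mul r3 <- r2,r1: IF@2 ID@3 stall=0 (-) EX@4 MEM@5 WB@6
I2 add r4 <- r2,r3: IF@3 ID@4 stall=2 (RAW on I1.r3 (WB@6)) EX@7 MEM@8 WB@9
I3 add r4 <- r1,r1: IF@4 ID@7 stall=0 (-) EX@8 MEM@9 WB@10
I4 add r1 <- r2,r2: IF@7 ID@8 stall=0 (-) EX@9 MEM@10 WB@11
I5 mul r2 <- r1,r5: IF@8 ID@9 stall=2 (RAW on I4.r1 (WB@11)) EX@12 MEM@13 WB@14

Answer: 14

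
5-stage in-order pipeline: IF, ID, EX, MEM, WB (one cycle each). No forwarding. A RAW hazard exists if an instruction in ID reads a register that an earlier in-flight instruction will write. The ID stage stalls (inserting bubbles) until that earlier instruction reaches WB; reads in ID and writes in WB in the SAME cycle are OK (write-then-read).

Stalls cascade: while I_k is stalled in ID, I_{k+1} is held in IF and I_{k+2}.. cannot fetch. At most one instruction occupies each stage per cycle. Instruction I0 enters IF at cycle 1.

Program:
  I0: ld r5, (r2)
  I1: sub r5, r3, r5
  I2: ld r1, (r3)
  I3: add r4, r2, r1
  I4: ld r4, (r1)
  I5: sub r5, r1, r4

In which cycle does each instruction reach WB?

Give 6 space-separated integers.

I0 ld r5 <- r2: IF@1 ID@2 stall=0 (-) EX@3 MEM@4 WB@5
I1 sub r5 <- r3,r5: IF@2 ID@3 stall=2 (RAW on I0.r5 (WB@5)) EX@6 MEM@7 WB@8
I2 ld r1 <- r3: IF@3 ID@6 stall=0 (-) EX@7 MEM@8 WB@9
I3 add r4 <- r2,r1: IF@6 ID@7 stall=2 (RAW on I2.r1 (WB@9)) EX@10 MEM@11 WB@12
I4 ld r4 <- r1: IF@7 ID@10 stall=0 (-) EX@11 MEM@12 WB@13
I5 sub r5 <- r1,r4: IF@10 ID@11 stall=2 (RAW on I4.r4 (WB@13)) EX@14 MEM@15 WB@16

Answer: 5 8 9 12 13 16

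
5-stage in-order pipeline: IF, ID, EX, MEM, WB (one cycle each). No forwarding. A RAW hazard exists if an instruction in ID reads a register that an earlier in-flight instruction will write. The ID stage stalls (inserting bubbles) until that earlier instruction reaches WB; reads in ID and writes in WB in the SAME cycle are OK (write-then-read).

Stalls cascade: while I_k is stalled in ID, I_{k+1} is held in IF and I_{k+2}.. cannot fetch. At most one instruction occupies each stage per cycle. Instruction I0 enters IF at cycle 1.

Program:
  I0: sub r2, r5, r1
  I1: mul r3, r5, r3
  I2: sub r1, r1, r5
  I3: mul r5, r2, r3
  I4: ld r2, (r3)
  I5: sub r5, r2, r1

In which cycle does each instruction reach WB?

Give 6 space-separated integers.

Answer: 5 6 7 9 10 13

Derivation:
I0 sub r2 <- r5,r1: IF@1 ID@2 stall=0 (-) EX@3 MEM@4 WB@5
I1 mul r3 <- r5,r3: IF@2 ID@3 stall=0 (-) EX@4 MEM@5 WB@6
I2 sub r1 <- r1,r5: IF@3 ID@4 stall=0 (-) EX@5 MEM@6 WB@7
I3 mul r5 <- r2,r3: IF@4 ID@5 stall=1 (RAW on I1.r3 (WB@6)) EX@7 MEM@8 WB@9
I4 ld r2 <- r3: IF@5 ID@7 stall=0 (-) EX@8 MEM@9 WB@10
I5 sub r5 <- r2,r1: IF@7 ID@8 stall=2 (RAW on I4.r2 (WB@10)) EX@11 MEM@12 WB@13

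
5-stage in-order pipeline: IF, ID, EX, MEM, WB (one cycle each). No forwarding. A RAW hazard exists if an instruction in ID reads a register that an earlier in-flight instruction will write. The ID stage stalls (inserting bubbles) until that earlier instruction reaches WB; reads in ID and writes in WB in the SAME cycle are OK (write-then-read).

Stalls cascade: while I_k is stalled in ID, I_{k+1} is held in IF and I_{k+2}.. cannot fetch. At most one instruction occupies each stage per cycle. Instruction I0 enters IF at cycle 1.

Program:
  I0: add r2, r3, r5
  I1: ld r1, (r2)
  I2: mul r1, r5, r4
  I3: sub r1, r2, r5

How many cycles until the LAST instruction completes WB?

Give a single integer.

Answer: 10

Derivation:
I0 add r2 <- r3,r5: IF@1 ID@2 stall=0 (-) EX@3 MEM@4 WB@5
I1 ld r1 <- r2: IF@2 ID@3 stall=2 (RAW on I0.r2 (WB@5)) EX@6 MEM@7 WB@8
I2 mul r1 <- r5,r4: IF@3 ID@6 stall=0 (-) EX@7 MEM@8 WB@9
I3 sub r1 <- r2,r5: IF@6 ID@7 stall=0 (-) EX@8 MEM@9 WB@10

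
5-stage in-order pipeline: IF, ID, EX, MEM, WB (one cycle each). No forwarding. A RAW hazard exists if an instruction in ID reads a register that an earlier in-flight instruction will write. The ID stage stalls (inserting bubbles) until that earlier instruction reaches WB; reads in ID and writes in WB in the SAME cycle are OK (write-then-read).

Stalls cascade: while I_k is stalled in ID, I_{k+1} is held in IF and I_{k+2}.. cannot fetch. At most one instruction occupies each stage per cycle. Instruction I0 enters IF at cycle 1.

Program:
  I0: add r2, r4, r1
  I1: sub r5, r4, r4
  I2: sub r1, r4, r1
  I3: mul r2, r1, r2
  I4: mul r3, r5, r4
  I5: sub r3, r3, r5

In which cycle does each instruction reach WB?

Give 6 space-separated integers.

I0 add r2 <- r4,r1: IF@1 ID@2 stall=0 (-) EX@3 MEM@4 WB@5
I1 sub r5 <- r4,r4: IF@2 ID@3 stall=0 (-) EX@4 MEM@5 WB@6
I2 sub r1 <- r4,r1: IF@3 ID@4 stall=0 (-) EX@5 MEM@6 WB@7
I3 mul r2 <- r1,r2: IF@4 ID@5 stall=2 (RAW on I2.r1 (WB@7)) EX@8 MEM@9 WB@10
I4 mul r3 <- r5,r4: IF@5 ID@8 stall=0 (-) EX@9 MEM@10 WB@11
I5 sub r3 <- r3,r5: IF@8 ID@9 stall=2 (RAW on I4.r3 (WB@11)) EX@12 MEM@13 WB@14

Answer: 5 6 7 10 11 14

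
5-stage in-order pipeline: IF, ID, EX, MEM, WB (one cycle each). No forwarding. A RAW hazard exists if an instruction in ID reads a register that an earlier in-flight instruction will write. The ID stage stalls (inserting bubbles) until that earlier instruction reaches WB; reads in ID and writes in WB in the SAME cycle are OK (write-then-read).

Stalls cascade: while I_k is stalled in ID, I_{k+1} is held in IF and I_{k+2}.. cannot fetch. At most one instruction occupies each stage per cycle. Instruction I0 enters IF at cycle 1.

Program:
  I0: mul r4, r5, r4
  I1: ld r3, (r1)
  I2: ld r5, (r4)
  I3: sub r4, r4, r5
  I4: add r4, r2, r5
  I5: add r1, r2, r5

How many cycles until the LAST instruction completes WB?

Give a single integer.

Answer: 13

Derivation:
I0 mul r4 <- r5,r4: IF@1 ID@2 stall=0 (-) EX@3 MEM@4 WB@5
I1 ld r3 <- r1: IF@2 ID@3 stall=0 (-) EX@4 MEM@5 WB@6
I2 ld r5 <- r4: IF@3 ID@4 stall=1 (RAW on I0.r4 (WB@5)) EX@6 MEM@7 WB@8
I3 sub r4 <- r4,r5: IF@4 ID@6 stall=2 (RAW on I2.r5 (WB@8)) EX@9 MEM@10 WB@11
I4 add r4 <- r2,r5: IF@6 ID@9 stall=0 (-) EX@10 MEM@11 WB@12
I5 add r1 <- r2,r5: IF@9 ID@10 stall=0 (-) EX@11 MEM@12 WB@13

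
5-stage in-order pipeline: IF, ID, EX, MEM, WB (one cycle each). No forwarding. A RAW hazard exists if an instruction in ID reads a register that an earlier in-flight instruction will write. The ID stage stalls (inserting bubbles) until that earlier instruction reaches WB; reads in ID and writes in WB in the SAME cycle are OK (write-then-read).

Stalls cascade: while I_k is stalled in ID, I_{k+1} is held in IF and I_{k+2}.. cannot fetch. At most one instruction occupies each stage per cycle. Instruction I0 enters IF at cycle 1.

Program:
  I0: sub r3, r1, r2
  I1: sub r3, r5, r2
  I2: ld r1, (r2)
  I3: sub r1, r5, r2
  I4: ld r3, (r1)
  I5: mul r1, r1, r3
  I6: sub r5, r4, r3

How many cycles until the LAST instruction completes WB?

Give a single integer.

I0 sub r3 <- r1,r2: IF@1 ID@2 stall=0 (-) EX@3 MEM@4 WB@5
I1 sub r3 <- r5,r2: IF@2 ID@3 stall=0 (-) EX@4 MEM@5 WB@6
I2 ld r1 <- r2: IF@3 ID@4 stall=0 (-) EX@5 MEM@6 WB@7
I3 sub r1 <- r5,r2: IF@4 ID@5 stall=0 (-) EX@6 MEM@7 WB@8
I4 ld r3 <- r1: IF@5 ID@6 stall=2 (RAW on I3.r1 (WB@8)) EX@9 MEM@10 WB@11
I5 mul r1 <- r1,r3: IF@6 ID@9 stall=2 (RAW on I4.r3 (WB@11)) EX@12 MEM@13 WB@14
I6 sub r5 <- r4,r3: IF@9 ID@12 stall=0 (-) EX@13 MEM@14 WB@15

Answer: 15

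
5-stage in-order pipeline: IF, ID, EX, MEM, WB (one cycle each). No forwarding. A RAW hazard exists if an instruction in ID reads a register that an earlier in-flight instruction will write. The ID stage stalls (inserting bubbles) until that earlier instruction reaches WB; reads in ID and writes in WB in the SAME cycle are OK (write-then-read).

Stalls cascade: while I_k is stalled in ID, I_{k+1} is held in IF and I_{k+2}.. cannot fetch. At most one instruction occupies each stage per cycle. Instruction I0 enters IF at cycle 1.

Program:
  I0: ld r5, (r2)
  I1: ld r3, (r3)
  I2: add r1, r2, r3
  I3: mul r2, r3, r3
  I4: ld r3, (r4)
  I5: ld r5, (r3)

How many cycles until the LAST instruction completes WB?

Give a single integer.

I0 ld r5 <- r2: IF@1 ID@2 stall=0 (-) EX@3 MEM@4 WB@5
I1 ld r3 <- r3: IF@2 ID@3 stall=0 (-) EX@4 MEM@5 WB@6
I2 add r1 <- r2,r3: IF@3 ID@4 stall=2 (RAW on I1.r3 (WB@6)) EX@7 MEM@8 WB@9
I3 mul r2 <- r3,r3: IF@4 ID@7 stall=0 (-) EX@8 MEM@9 WB@10
I4 ld r3 <- r4: IF@7 ID@8 stall=0 (-) EX@9 MEM@10 WB@11
I5 ld r5 <- r3: IF@8 ID@9 stall=2 (RAW on I4.r3 (WB@11)) EX@12 MEM@13 WB@14

Answer: 14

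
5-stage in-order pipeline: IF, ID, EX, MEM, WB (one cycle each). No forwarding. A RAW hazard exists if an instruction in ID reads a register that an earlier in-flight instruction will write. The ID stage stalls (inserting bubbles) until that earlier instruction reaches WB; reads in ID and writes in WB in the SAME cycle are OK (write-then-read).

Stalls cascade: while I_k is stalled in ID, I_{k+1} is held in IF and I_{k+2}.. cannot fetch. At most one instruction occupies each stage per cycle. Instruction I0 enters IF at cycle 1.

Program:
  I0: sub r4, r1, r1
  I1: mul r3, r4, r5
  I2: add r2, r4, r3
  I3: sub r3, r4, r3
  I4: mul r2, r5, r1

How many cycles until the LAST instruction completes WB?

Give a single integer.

Answer: 13

Derivation:
I0 sub r4 <- r1,r1: IF@1 ID@2 stall=0 (-) EX@3 MEM@4 WB@5
I1 mul r3 <- r4,r5: IF@2 ID@3 stall=2 (RAW on I0.r4 (WB@5)) EX@6 MEM@7 WB@8
I2 add r2 <- r4,r3: IF@3 ID@6 stall=2 (RAW on I1.r3 (WB@8)) EX@9 MEM@10 WB@11
I3 sub r3 <- r4,r3: IF@6 ID@9 stall=0 (-) EX@10 MEM@11 WB@12
I4 mul r2 <- r5,r1: IF@9 ID@10 stall=0 (-) EX@11 MEM@12 WB@13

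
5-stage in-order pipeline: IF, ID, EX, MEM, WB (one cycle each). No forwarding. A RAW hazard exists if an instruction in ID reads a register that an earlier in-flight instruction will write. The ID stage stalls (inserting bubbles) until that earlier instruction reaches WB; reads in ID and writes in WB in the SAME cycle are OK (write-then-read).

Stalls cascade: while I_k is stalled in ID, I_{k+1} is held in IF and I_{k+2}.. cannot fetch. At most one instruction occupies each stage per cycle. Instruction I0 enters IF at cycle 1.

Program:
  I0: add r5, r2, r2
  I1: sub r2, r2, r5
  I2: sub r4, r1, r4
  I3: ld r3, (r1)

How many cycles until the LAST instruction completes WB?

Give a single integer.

Answer: 10

Derivation:
I0 add r5 <- r2,r2: IF@1 ID@2 stall=0 (-) EX@3 MEM@4 WB@5
I1 sub r2 <- r2,r5: IF@2 ID@3 stall=2 (RAW on I0.r5 (WB@5)) EX@6 MEM@7 WB@8
I2 sub r4 <- r1,r4: IF@3 ID@6 stall=0 (-) EX@7 MEM@8 WB@9
I3 ld r3 <- r1: IF@6 ID@7 stall=0 (-) EX@8 MEM@9 WB@10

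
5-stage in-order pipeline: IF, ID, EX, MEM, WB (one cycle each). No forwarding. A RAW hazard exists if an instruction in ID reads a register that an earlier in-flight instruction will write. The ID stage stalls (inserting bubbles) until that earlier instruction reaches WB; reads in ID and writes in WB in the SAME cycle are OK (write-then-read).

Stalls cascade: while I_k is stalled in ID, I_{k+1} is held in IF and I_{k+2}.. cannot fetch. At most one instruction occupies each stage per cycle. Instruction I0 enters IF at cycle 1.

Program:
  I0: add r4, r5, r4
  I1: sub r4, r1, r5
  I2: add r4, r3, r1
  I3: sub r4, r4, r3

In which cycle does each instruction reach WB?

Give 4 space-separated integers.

I0 add r4 <- r5,r4: IF@1 ID@2 stall=0 (-) EX@3 MEM@4 WB@5
I1 sub r4 <- r1,r5: IF@2 ID@3 stall=0 (-) EX@4 MEM@5 WB@6
I2 add r4 <- r3,r1: IF@3 ID@4 stall=0 (-) EX@5 MEM@6 WB@7
I3 sub r4 <- r4,r3: IF@4 ID@5 stall=2 (RAW on I2.r4 (WB@7)) EX@8 MEM@9 WB@10

Answer: 5 6 7 10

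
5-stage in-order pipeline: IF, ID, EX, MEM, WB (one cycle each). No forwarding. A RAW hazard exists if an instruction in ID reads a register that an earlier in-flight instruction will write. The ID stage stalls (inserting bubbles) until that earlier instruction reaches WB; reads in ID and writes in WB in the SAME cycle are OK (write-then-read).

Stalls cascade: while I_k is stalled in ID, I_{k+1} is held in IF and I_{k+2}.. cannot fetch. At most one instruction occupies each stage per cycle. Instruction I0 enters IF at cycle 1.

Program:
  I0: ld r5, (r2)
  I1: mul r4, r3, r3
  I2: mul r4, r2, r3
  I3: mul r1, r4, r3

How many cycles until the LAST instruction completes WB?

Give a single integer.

Answer: 10

Derivation:
I0 ld r5 <- r2: IF@1 ID@2 stall=0 (-) EX@3 MEM@4 WB@5
I1 mul r4 <- r3,r3: IF@2 ID@3 stall=0 (-) EX@4 MEM@5 WB@6
I2 mul r4 <- r2,r3: IF@3 ID@4 stall=0 (-) EX@5 MEM@6 WB@7
I3 mul r1 <- r4,r3: IF@4 ID@5 stall=2 (RAW on I2.r4 (WB@7)) EX@8 MEM@9 WB@10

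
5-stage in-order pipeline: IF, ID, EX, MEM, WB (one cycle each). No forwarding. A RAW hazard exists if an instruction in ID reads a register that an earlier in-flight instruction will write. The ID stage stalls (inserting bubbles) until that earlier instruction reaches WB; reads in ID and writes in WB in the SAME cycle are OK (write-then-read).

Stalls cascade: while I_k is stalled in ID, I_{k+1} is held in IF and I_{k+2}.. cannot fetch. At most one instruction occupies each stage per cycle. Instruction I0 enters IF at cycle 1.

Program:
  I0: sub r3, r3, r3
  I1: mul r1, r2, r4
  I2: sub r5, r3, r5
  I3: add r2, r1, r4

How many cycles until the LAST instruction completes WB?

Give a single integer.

I0 sub r3 <- r3,r3: IF@1 ID@2 stall=0 (-) EX@3 MEM@4 WB@5
I1 mul r1 <- r2,r4: IF@2 ID@3 stall=0 (-) EX@4 MEM@5 WB@6
I2 sub r5 <- r3,r5: IF@3 ID@4 stall=1 (RAW on I0.r3 (WB@5)) EX@6 MEM@7 WB@8
I3 add r2 <- r1,r4: IF@4 ID@6 stall=0 (-) EX@7 MEM@8 WB@9

Answer: 9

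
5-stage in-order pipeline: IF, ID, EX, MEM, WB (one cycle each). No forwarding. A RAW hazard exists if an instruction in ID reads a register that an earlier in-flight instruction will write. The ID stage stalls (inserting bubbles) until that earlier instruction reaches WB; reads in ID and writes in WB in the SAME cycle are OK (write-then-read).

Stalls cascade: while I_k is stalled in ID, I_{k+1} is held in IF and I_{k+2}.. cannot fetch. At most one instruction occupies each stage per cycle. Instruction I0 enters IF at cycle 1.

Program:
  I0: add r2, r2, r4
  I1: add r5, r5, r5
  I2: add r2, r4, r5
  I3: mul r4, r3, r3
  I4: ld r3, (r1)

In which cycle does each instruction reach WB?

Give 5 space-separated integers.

Answer: 5 6 9 10 11

Derivation:
I0 add r2 <- r2,r4: IF@1 ID@2 stall=0 (-) EX@3 MEM@4 WB@5
I1 add r5 <- r5,r5: IF@2 ID@3 stall=0 (-) EX@4 MEM@5 WB@6
I2 add r2 <- r4,r5: IF@3 ID@4 stall=2 (RAW on I1.r5 (WB@6)) EX@7 MEM@8 WB@9
I3 mul r4 <- r3,r3: IF@4 ID@7 stall=0 (-) EX@8 MEM@9 WB@10
I4 ld r3 <- r1: IF@7 ID@8 stall=0 (-) EX@9 MEM@10 WB@11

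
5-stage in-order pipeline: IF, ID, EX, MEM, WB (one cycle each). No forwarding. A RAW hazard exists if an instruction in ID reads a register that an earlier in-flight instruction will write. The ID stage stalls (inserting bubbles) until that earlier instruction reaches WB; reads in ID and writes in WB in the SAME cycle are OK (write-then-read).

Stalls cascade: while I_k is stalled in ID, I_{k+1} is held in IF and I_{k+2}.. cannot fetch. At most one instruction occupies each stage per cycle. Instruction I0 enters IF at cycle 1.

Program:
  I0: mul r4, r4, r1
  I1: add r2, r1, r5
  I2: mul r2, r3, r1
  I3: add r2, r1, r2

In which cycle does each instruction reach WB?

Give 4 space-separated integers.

Answer: 5 6 7 10

Derivation:
I0 mul r4 <- r4,r1: IF@1 ID@2 stall=0 (-) EX@3 MEM@4 WB@5
I1 add r2 <- r1,r5: IF@2 ID@3 stall=0 (-) EX@4 MEM@5 WB@6
I2 mul r2 <- r3,r1: IF@3 ID@4 stall=0 (-) EX@5 MEM@6 WB@7
I3 add r2 <- r1,r2: IF@4 ID@5 stall=2 (RAW on I2.r2 (WB@7)) EX@8 MEM@9 WB@10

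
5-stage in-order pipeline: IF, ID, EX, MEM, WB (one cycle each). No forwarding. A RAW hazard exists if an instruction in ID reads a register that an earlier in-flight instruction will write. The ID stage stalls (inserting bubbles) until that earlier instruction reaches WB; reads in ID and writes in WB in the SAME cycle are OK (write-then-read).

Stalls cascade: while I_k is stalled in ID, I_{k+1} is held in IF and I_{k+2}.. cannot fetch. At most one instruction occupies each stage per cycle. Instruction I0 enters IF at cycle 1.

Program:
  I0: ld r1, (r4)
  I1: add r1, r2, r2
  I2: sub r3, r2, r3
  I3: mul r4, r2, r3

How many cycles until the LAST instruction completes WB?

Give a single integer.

Answer: 10

Derivation:
I0 ld r1 <- r4: IF@1 ID@2 stall=0 (-) EX@3 MEM@4 WB@5
I1 add r1 <- r2,r2: IF@2 ID@3 stall=0 (-) EX@4 MEM@5 WB@6
I2 sub r3 <- r2,r3: IF@3 ID@4 stall=0 (-) EX@5 MEM@6 WB@7
I3 mul r4 <- r2,r3: IF@4 ID@5 stall=2 (RAW on I2.r3 (WB@7)) EX@8 MEM@9 WB@10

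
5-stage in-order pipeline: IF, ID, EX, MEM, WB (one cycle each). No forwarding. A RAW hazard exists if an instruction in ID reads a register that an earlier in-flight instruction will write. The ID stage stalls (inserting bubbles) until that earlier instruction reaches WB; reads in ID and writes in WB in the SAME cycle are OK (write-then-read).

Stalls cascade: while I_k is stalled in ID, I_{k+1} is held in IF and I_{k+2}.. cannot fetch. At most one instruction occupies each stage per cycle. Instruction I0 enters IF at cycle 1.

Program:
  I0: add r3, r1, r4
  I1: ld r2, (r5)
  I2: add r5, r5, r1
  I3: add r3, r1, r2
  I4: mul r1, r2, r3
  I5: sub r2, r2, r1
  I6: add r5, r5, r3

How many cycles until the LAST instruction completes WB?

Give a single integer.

I0 add r3 <- r1,r4: IF@1 ID@2 stall=0 (-) EX@3 MEM@4 WB@5
I1 ld r2 <- r5: IF@2 ID@3 stall=0 (-) EX@4 MEM@5 WB@6
I2 add r5 <- r5,r1: IF@3 ID@4 stall=0 (-) EX@5 MEM@6 WB@7
I3 add r3 <- r1,r2: IF@4 ID@5 stall=1 (RAW on I1.r2 (WB@6)) EX@7 MEM@8 WB@9
I4 mul r1 <- r2,r3: IF@5 ID@7 stall=2 (RAW on I3.r3 (WB@9)) EX@10 MEM@11 WB@12
I5 sub r2 <- r2,r1: IF@7 ID@10 stall=2 (RAW on I4.r1 (WB@12)) EX@13 MEM@14 WB@15
I6 add r5 <- r5,r3: IF@10 ID@13 stall=0 (-) EX@14 MEM@15 WB@16

Answer: 16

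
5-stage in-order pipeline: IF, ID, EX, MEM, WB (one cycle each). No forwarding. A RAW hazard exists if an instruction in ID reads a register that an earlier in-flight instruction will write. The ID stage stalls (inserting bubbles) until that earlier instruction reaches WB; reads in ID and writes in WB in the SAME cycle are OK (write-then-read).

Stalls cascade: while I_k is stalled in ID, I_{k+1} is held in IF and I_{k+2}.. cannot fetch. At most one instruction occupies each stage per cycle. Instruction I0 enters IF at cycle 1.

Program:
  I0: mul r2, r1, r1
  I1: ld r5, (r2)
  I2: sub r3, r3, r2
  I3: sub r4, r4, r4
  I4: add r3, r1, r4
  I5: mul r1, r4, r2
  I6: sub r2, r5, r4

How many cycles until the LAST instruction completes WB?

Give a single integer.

I0 mul r2 <- r1,r1: IF@1 ID@2 stall=0 (-) EX@3 MEM@4 WB@5
I1 ld r5 <- r2: IF@2 ID@3 stall=2 (RAW on I0.r2 (WB@5)) EX@6 MEM@7 WB@8
I2 sub r3 <- r3,r2: IF@3 ID@6 stall=0 (-) EX@7 MEM@8 WB@9
I3 sub r4 <- r4,r4: IF@6 ID@7 stall=0 (-) EX@8 MEM@9 WB@10
I4 add r3 <- r1,r4: IF@7 ID@8 stall=2 (RAW on I3.r4 (WB@10)) EX@11 MEM@12 WB@13
I5 mul r1 <- r4,r2: IF@8 ID@11 stall=0 (-) EX@12 MEM@13 WB@14
I6 sub r2 <- r5,r4: IF@11 ID@12 stall=0 (-) EX@13 MEM@14 WB@15

Answer: 15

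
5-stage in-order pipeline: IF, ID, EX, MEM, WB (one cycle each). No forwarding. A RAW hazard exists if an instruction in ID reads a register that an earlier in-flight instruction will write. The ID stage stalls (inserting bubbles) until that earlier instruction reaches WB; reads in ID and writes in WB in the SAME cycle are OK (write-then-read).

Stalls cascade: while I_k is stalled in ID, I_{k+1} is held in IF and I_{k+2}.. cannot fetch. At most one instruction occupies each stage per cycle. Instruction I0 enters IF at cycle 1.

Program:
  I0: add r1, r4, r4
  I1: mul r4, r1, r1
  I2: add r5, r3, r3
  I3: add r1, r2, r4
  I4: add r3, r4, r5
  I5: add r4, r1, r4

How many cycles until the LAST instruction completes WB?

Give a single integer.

Answer: 14

Derivation:
I0 add r1 <- r4,r4: IF@1 ID@2 stall=0 (-) EX@3 MEM@4 WB@5
I1 mul r4 <- r1,r1: IF@2 ID@3 stall=2 (RAW on I0.r1 (WB@5)) EX@6 MEM@7 WB@8
I2 add r5 <- r3,r3: IF@3 ID@6 stall=0 (-) EX@7 MEM@8 WB@9
I3 add r1 <- r2,r4: IF@6 ID@7 stall=1 (RAW on I1.r4 (WB@8)) EX@9 MEM@10 WB@11
I4 add r3 <- r4,r5: IF@7 ID@9 stall=0 (-) EX@10 MEM@11 WB@12
I5 add r4 <- r1,r4: IF@9 ID@10 stall=1 (RAW on I3.r1 (WB@11)) EX@12 MEM@13 WB@14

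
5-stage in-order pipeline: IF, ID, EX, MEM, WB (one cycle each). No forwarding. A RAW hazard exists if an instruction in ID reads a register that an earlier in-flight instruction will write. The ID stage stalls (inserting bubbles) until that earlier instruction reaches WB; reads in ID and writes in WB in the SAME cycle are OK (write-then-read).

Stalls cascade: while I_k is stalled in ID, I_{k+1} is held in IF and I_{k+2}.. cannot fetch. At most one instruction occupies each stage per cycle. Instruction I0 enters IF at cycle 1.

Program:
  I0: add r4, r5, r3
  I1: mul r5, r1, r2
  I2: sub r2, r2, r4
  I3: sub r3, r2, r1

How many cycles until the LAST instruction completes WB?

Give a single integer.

Answer: 11

Derivation:
I0 add r4 <- r5,r3: IF@1 ID@2 stall=0 (-) EX@3 MEM@4 WB@5
I1 mul r5 <- r1,r2: IF@2 ID@3 stall=0 (-) EX@4 MEM@5 WB@6
I2 sub r2 <- r2,r4: IF@3 ID@4 stall=1 (RAW on I0.r4 (WB@5)) EX@6 MEM@7 WB@8
I3 sub r3 <- r2,r1: IF@4 ID@6 stall=2 (RAW on I2.r2 (WB@8)) EX@9 MEM@10 WB@11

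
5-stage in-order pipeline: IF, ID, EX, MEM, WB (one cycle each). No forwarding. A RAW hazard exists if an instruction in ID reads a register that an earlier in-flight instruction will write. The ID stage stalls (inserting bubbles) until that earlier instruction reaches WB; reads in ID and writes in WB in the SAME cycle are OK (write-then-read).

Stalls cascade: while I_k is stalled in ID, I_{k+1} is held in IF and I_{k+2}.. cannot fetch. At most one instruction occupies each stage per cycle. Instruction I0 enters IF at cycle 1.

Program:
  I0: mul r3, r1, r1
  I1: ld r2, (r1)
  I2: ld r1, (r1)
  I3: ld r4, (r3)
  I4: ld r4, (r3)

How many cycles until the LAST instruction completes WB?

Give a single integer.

I0 mul r3 <- r1,r1: IF@1 ID@2 stall=0 (-) EX@3 MEM@4 WB@5
I1 ld r2 <- r1: IF@2 ID@3 stall=0 (-) EX@4 MEM@5 WB@6
I2 ld r1 <- r1: IF@3 ID@4 stall=0 (-) EX@5 MEM@6 WB@7
I3 ld r4 <- r3: IF@4 ID@5 stall=0 (-) EX@6 MEM@7 WB@8
I4 ld r4 <- r3: IF@5 ID@6 stall=0 (-) EX@7 MEM@8 WB@9

Answer: 9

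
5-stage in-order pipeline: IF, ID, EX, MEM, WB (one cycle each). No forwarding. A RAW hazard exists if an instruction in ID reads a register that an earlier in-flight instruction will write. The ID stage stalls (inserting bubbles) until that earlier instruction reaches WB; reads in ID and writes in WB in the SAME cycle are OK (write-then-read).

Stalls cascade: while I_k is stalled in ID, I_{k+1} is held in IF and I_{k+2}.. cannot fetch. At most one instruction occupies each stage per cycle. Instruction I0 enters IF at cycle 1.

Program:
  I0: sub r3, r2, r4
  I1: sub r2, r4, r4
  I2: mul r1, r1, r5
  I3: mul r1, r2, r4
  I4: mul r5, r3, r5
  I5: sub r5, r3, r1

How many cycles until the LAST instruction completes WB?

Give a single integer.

I0 sub r3 <- r2,r4: IF@1 ID@2 stall=0 (-) EX@3 MEM@4 WB@5
I1 sub r2 <- r4,r4: IF@2 ID@3 stall=0 (-) EX@4 MEM@5 WB@6
I2 mul r1 <- r1,r5: IF@3 ID@4 stall=0 (-) EX@5 MEM@6 WB@7
I3 mul r1 <- r2,r4: IF@4 ID@5 stall=1 (RAW on I1.r2 (WB@6)) EX@7 MEM@8 WB@9
I4 mul r5 <- r3,r5: IF@5 ID@7 stall=0 (-) EX@8 MEM@9 WB@10
I5 sub r5 <- r3,r1: IF@7 ID@8 stall=1 (RAW on I3.r1 (WB@9)) EX@10 MEM@11 WB@12

Answer: 12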